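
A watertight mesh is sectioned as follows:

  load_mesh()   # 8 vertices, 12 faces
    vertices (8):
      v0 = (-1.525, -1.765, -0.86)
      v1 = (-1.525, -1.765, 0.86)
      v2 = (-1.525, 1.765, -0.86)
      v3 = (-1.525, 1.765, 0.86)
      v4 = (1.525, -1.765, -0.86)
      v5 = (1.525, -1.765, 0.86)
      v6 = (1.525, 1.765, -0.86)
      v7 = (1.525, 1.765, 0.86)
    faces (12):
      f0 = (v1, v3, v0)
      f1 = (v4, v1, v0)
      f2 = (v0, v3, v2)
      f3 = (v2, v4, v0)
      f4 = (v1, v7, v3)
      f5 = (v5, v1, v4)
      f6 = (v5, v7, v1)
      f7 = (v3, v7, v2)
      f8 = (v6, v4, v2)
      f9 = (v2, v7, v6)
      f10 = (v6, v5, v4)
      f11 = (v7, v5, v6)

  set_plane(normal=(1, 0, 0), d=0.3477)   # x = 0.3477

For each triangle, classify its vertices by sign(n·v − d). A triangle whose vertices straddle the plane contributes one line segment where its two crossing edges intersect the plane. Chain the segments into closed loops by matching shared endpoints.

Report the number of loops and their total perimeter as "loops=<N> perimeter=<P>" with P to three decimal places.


loops=1 perimeter=10.500

Straddling triangles (8 of 12):
  (v4,v1,v0) [+--] → (0.3477, -1.765, -0.19608)–(0.3477, -1.765, -0.86)  len=0.6639
  (v2,v4,v0) [-+-] → (0.3477, -0.40242, -0.86)–(0.3477, -1.765, -0.86)  len=1.3626
  (v1,v7,v3) [-+-] → (0.3477, 0.40242, 0.86)–(0.3477, 1.765, 0.86)  len=1.3626
  (v5,v1,v4) [+-+] → (0.3477, -1.765, 0.86)–(0.3477, -1.765, -0.19608)  len=1.0561
  (v5,v7,v1) [++-] → (0.3477, 0.40242, 0.86)–(0.3477, -1.765, 0.86)  len=2.1674
  (v3,v7,v2) [-+-] → (0.3477, 1.765, 0.86)–(0.3477, 1.765, 0.19608)  len=0.6639
  (v6,v4,v2) [++-] → (0.3477, -0.40242, -0.86)–(0.3477, 1.765, -0.86)  len=2.1674
  (v2,v7,v6) [-++] → (0.3477, 1.765, 0.19608)–(0.3477, 1.765, -0.86)  len=1.0561

Chained into 1 loop(s):
  loop 1: 8 segments, perimeter = 10.5000
Total perimeter = 10.500


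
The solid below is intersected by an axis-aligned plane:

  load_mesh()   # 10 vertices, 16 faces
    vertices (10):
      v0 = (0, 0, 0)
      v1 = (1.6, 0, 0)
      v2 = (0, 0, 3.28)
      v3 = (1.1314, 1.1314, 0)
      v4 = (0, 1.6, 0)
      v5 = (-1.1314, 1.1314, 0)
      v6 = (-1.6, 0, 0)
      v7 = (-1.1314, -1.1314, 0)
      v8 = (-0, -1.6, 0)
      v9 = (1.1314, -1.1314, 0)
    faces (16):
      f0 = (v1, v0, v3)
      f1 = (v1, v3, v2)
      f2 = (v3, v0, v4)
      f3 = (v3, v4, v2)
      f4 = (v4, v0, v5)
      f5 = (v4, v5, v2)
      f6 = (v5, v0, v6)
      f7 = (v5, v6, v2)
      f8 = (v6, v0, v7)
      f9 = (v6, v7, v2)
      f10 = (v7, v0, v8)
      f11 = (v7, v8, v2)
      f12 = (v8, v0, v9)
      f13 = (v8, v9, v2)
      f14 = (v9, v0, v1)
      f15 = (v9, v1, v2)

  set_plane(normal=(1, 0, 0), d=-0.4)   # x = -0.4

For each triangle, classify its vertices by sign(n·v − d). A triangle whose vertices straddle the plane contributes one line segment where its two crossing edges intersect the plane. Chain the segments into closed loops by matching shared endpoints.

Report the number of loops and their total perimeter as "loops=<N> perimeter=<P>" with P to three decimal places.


loops=1 perimeter=8.637

Straddling triangles (8 of 16):
  (v4,v0,v5) [++-] → (-0.4, 0.4, 0)–(-0.4, 1.43433, 0)  len=1.0343
  (v4,v5,v2) [+-+] → (-0.4, 1.43433, 0)–(-0.4, 0.4, 2.12037)  len=2.3592
  (v5,v0,v6) [-+-] → (-0.4, 0.4, 0)–(-0.4, 0, 0)  len=0.4000
  (v5,v6,v2) [--+] → (-0.4, 0, 2.46)–(-0.4, 0.4, 2.12037)  len=0.5247
  (v6,v0,v7) [-+-] → (-0.4, 0, 0)–(-0.4, -0.4, 0)  len=0.4000
  (v6,v7,v2) [--+] → (-0.4, -0.4, 2.12037)–(-0.4, 0, 2.46)  len=0.5247
  (v7,v0,v8) [-++] → (-0.4, -0.4, 0)–(-0.4, -1.43433, 0)  len=1.0343
  (v7,v8,v2) [-++] → (-0.4, -1.43433, 0)–(-0.4, -0.4, 2.12037)  len=2.3592

Chained into 1 loop(s):
  loop 1: 8 segments, perimeter = 8.6365
Total perimeter = 8.637


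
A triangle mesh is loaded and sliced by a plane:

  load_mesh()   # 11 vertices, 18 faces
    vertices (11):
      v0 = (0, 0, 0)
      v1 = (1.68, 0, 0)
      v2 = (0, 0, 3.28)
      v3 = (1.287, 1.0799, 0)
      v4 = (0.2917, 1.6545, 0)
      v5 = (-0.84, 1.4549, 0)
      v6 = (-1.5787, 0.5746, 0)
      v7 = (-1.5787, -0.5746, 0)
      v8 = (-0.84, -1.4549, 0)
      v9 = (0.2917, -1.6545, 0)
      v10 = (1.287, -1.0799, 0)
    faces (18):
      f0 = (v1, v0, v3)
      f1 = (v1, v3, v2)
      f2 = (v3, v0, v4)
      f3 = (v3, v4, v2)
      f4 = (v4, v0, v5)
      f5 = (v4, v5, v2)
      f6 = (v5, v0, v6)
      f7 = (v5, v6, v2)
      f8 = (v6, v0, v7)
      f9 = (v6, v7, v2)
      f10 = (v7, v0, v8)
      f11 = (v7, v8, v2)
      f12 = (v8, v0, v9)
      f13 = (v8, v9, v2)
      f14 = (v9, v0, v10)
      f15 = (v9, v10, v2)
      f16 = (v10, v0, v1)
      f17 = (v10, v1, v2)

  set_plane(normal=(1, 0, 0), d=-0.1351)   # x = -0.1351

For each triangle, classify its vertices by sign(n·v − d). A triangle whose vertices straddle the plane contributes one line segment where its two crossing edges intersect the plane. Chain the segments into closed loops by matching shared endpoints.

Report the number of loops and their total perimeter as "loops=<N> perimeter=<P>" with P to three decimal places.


Straddling triangles (10 of 18):
  (v4,v0,v5) [++-] → (-0.1351, 0.233996, 0)–(-0.1351, 1.57922, 0)  len=1.3452
  (v4,v5,v2) [+-+] → (-0.1351, 1.57922, 0)–(-0.1351, 0.233996, 2.75247)  len=3.0636
  (v5,v0,v6) [-+-] → (-0.1351, 0.233996, 0)–(-0.1351, 0.0491724, 0)  len=0.1848
  (v5,v6,v2) [--+] → (-0.1351, 0.0491724, 2.99931)–(-0.1351, 0.233996, 2.75247)  len=0.3084
  (v6,v0,v7) [-+-] → (-0.1351, 0.0491724, 0)–(-0.1351, -0.0491724, 0)  len=0.0983
  (v6,v7,v2) [--+] → (-0.1351, -0.0491724, 2.99931)–(-0.1351, 0.0491724, 2.99931)  len=0.0983
  (v7,v0,v8) [-+-] → (-0.1351, -0.0491724, 0)–(-0.1351, -0.233996, 0)  len=0.1848
  (v7,v8,v2) [--+] → (-0.1351, -0.233996, 2.75247)–(-0.1351, -0.0491724, 2.99931)  len=0.3084
  (v8,v0,v9) [-++] → (-0.1351, -0.233996, 0)–(-0.1351, -1.57922, 0)  len=1.3452
  (v8,v9,v2) [-++] → (-0.1351, -1.57922, 0)–(-0.1351, -0.233996, 2.75247)  len=3.0636

Chained into 1 loop(s):
  loop 1: 10 segments, perimeter = 10.0008
Total perimeter = 10.001

loops=1 perimeter=10.001


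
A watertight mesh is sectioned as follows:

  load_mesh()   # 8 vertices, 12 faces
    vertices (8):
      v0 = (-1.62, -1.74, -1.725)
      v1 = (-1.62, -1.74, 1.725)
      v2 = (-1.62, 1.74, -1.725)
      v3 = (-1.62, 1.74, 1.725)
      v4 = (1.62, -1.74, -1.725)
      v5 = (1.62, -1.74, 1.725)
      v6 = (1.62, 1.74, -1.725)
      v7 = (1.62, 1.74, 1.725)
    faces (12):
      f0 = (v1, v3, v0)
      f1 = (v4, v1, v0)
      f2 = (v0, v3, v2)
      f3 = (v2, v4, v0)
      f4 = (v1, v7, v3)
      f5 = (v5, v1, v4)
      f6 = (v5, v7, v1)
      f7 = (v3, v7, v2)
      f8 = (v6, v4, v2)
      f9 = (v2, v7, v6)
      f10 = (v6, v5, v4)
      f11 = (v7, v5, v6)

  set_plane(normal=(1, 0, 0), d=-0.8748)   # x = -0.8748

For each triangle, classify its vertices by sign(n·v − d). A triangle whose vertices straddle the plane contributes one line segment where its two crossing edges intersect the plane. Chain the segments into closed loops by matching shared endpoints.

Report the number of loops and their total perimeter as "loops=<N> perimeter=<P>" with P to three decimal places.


Straddling triangles (8 of 12):
  (v4,v1,v0) [+--] → (-0.8748, -1.74, 0.9315)–(-0.8748, -1.74, -1.725)  len=2.6565
  (v2,v4,v0) [-+-] → (-0.8748, 0.9396, -1.725)–(-0.8748, -1.74, -1.725)  len=2.6796
  (v1,v7,v3) [-+-] → (-0.8748, -0.9396, 1.725)–(-0.8748, 1.74, 1.725)  len=2.6796
  (v5,v1,v4) [+-+] → (-0.8748, -1.74, 1.725)–(-0.8748, -1.74, 0.9315)  len=0.7935
  (v5,v7,v1) [++-] → (-0.8748, -0.9396, 1.725)–(-0.8748, -1.74, 1.725)  len=0.8004
  (v3,v7,v2) [-+-] → (-0.8748, 1.74, 1.725)–(-0.8748, 1.74, -0.9315)  len=2.6565
  (v6,v4,v2) [++-] → (-0.8748, 0.9396, -1.725)–(-0.8748, 1.74, -1.725)  len=0.8004
  (v2,v7,v6) [-++] → (-0.8748, 1.74, -0.9315)–(-0.8748, 1.74, -1.725)  len=0.7935

Chained into 1 loop(s):
  loop 1: 8 segments, perimeter = 13.8600
Total perimeter = 13.860

loops=1 perimeter=13.860


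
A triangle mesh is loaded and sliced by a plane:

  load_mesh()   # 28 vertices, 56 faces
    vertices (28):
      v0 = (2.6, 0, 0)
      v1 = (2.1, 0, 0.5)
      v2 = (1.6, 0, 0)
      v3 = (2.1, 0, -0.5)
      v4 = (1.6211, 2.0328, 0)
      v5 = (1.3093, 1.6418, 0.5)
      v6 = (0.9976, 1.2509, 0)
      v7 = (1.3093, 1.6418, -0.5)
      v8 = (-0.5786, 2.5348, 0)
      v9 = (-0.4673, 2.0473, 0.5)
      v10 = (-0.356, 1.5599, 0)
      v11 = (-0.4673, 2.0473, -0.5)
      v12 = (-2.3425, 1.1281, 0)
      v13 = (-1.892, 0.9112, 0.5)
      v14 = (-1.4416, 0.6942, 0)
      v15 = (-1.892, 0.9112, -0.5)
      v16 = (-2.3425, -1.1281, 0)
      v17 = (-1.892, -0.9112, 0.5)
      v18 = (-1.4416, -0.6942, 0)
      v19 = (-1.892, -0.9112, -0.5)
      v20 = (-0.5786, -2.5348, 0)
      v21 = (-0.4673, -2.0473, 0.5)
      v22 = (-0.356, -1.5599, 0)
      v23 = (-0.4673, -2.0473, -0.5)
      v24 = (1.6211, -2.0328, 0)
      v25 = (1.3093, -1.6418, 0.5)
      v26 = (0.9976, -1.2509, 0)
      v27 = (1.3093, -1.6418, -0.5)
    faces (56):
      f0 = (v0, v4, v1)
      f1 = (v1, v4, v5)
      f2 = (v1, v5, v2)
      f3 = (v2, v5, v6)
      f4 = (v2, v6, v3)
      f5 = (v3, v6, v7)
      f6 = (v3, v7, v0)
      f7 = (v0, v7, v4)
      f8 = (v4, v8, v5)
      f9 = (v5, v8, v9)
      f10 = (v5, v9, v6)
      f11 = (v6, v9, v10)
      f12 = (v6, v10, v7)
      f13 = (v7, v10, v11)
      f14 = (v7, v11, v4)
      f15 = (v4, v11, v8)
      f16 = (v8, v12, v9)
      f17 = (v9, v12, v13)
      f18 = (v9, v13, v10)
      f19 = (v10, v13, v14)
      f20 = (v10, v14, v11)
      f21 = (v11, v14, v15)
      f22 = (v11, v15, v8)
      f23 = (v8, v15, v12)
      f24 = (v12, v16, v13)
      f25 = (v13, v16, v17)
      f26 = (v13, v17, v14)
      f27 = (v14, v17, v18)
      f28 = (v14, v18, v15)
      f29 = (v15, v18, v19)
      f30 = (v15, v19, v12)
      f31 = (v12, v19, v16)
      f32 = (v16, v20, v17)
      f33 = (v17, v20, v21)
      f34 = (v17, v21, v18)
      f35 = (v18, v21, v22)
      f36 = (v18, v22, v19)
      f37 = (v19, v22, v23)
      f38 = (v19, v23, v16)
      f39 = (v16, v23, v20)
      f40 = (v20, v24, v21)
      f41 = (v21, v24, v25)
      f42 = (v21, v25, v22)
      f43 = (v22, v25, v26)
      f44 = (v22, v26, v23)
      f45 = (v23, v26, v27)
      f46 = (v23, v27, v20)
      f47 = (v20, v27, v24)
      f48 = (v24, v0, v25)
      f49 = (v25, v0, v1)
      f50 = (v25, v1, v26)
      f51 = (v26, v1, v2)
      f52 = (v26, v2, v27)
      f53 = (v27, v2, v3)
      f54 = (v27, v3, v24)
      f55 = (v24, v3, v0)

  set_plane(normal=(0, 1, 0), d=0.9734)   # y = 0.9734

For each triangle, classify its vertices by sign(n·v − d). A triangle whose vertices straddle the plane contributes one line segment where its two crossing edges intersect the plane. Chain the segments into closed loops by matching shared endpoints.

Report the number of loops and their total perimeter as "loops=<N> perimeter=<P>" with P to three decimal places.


Straddling triangles (18 of 56):
  (v0,v4,v1) [-+-] → (2.13126, 0.9734, 0)–(1.87068, 0.9734, 0.260577)  len=0.3685
  (v1,v4,v5) [-++] → (1.87068, 0.9734, 0.260577)–(1.63121, 0.9734, 0.5)  len=0.3386
  (v1,v5,v2) [-+-] → (1.63121, 0.9734, 0.5)–(1.42765, 0.9734, 0.296443)  len=0.2879
  (v2,v5,v6) [-++] → (1.42765, 0.9734, 0.296443)–(1.13124, 0.9734, 0)  len=0.4192
  (v2,v6,v3) [-+-] → (1.13124, 0.9734, 0)–(1.24216, 0.9734, -0.11092)  len=0.1569
  (v3,v6,v7) [-++] → (1.24216, 0.9734, -0.11092)–(1.63121, 0.9734, -0.5)  len=0.5502
  (v3,v7,v0) [-+-] → (1.63121, 0.9734, -0.5)–(1.83476, 0.9734, -0.296443)  len=0.2879
  (v0,v7,v4) [-++] → (1.83476, 0.9734, -0.296443)–(2.13126, 0.9734, 0)  len=0.4193
  (v9,v12,v13) [++-] → (-2.02119, 0.9734, 0.356616)–(-1.814, 0.9734, 0.5)  len=0.2520
  (v9,v13,v10) [+-+] → (-1.814, 0.9734, 0.5)–(-1.74472, 0.9734, 0.452058)  len=0.0842
  (v10,v13,v14) [+--] → (-1.74472, 0.9734, 0.452058)–(-1.09148, 0.9734, 0)  len=0.7944
  (v10,v14,v11) [+-+] → (-1.09148, 0.9734, 0)–(-1.24056, 0.9734, -0.10317)  len=0.1813
  (v11,v14,v15) [+--] → (-1.24056, 0.9734, -0.10317)–(-1.814, 0.9734, -0.5)  len=0.6974
  (v11,v15,v8) [+-+] → (-1.814, 0.9734, -0.5)–(-1.84168, 0.9734, -0.480845)  len=0.0337
  (v8,v15,v12) [+-+] → (-1.84168, 0.9734, -0.480845)–(-2.02119, 0.9734, -0.356616)  len=0.2183
  (v12,v16,v13) [+--] → (-2.3425, 0.9734, 0)–(-2.02119, 0.9734, 0.356616)  len=0.4800
  (v15,v19,v12) [--+] → (-2.30833, 0.9734, -0.0379297)–(-2.02119, 0.9734, -0.356616)  len=0.4290
  (v12,v19,v16) [+--] → (-2.30833, 0.9734, -0.0379297)–(-2.3425, 0.9734, 0)  len=0.0511

Chained into 2 loop(s):
  loop 1: 8 segments, perimeter = 2.8285
  loop 2: 10 segments, perimeter = 3.2213
Total perimeter = 6.050

loops=2 perimeter=6.050


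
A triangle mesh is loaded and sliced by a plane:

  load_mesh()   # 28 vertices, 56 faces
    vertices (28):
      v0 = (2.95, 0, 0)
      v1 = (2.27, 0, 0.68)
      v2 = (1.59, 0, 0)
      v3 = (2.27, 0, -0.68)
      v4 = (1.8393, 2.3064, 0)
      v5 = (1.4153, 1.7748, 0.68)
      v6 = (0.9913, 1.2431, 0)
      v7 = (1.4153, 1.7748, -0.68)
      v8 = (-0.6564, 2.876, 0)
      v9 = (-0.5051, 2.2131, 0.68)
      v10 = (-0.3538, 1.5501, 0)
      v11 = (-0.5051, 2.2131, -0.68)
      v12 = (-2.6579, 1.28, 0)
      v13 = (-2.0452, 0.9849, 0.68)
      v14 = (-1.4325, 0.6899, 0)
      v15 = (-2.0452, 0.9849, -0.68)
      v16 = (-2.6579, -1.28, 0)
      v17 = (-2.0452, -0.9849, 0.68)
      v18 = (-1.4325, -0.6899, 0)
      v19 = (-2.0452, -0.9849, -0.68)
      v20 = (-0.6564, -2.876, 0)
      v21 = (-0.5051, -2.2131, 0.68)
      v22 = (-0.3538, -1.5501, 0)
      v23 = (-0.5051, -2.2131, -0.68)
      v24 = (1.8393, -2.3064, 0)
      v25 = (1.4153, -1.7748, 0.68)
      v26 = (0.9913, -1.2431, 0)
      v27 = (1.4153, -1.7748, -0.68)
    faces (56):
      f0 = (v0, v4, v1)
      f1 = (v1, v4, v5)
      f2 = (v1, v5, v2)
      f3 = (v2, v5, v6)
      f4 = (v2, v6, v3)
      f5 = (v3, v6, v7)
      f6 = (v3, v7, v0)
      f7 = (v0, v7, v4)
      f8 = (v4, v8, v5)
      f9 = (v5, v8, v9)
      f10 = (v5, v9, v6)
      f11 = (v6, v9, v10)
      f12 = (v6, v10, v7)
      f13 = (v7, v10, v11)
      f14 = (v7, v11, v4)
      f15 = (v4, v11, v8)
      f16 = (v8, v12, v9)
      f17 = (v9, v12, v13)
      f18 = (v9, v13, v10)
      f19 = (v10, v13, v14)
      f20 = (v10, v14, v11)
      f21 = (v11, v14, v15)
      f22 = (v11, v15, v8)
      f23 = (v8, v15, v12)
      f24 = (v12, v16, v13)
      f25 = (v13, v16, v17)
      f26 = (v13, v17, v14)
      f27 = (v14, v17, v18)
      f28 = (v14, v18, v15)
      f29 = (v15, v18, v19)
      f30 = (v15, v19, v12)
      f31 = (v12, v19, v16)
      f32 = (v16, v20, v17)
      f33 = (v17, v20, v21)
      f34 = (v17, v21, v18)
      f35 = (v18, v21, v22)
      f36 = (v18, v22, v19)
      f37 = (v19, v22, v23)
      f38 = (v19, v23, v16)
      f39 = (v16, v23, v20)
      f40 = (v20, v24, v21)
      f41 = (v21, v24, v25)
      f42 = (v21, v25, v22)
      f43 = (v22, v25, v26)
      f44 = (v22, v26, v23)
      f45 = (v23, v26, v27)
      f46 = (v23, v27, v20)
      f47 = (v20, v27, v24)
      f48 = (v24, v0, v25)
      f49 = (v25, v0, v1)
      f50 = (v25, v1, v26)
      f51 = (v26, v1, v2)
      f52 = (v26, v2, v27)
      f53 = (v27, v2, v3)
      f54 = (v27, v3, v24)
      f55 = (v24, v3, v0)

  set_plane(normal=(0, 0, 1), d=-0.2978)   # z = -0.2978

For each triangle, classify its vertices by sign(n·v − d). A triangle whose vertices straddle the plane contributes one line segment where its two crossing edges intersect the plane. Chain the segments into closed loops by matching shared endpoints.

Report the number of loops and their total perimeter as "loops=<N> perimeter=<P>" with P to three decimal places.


Straddling triangles (28 of 56):
  (v2,v6,v3) [++-] → (1.5513, 0.698695, -0.2978)–(1.8878, 0, -0.2978)  len=0.7755
  (v3,v6,v7) [-+-] → (1.5513, 0.698695, -0.2978)–(1.17699, 1.47595, -0.2978)  len=0.8627
  (v3,v7,v0) [--+] → (2.27789, 0.777258, -0.2978)–(2.6522, 0, -0.2978)  len=0.8627
  (v0,v7,v4) [+-+] → (2.27789, 0.777258, -0.2978)–(1.65361, 2.07359, -0.2978)  len=1.4388
  (v6,v10,v7) [++-] → (0.420962, 1.64851, -0.2978)–(1.17699, 1.47595, -0.2978)  len=0.7755
  (v7,v10,v11) [-+-] → (0.420962, 1.64851, -0.2978)–(-0.420061, 1.84045, -0.2978)  len=0.8626
  (v7,v11,v4) [--+] → (0.812591, 2.26554, -0.2978)–(1.65361, 2.07359, -0.2978)  len=0.8626
  (v4,v11,v8) [+-+] → (0.812591, 2.26554, -0.2978)–(-0.59014, 2.58569, -0.2978)  len=1.4388
  (v10,v14,v11) [++-] → (-1.02635, 1.35697, -0.2978)–(-0.420061, 1.84045, -0.2978)  len=0.7755
  (v11,v14,v15) [-+-] → (-1.02635, 1.35697, -0.2978)–(-1.70083, 0.819093, -0.2978)  len=0.8627
  (v11,v15,v8) [--+] → (-1.26461, 2.04781, -0.2978)–(-0.59014, 2.58569, -0.2978)  len=0.8627
  (v8,v15,v12) [+-+] → (-1.26461, 2.04781, -0.2978)–(-2.38957, 1.15076, -0.2978)  len=1.4388
  (v14,v18,v15) [++-] → (-1.70083, 0.0435639, -0.2978)–(-1.70083, 0.819093, -0.2978)  len=0.7755
  (v15,v18,v19) [-+-] → (-1.70083, 0.0435639, -0.2978)–(-1.70083, -0.819093, -0.2978)  len=0.8627
  (v15,v19,v12) [--+] → (-2.38957, 0.288107, -0.2978)–(-2.38957, 1.15076, -0.2978)  len=0.8627
  (v12,v19,v16) [+-+] → (-2.38957, 0.288107, -0.2978)–(-2.38957, -1.15076, -0.2978)  len=1.4389
  (v18,v22,v19) [++-] → (-1.09453, -1.30258, -0.2978)–(-1.70083, -0.819093, -0.2978)  len=0.7755
  (v19,v22,v23) [-+-] → (-1.09453, -1.30258, -0.2978)–(-0.420061, -1.84045, -0.2978)  len=0.8627
  (v19,v23,v16) [--+] → (-1.7151, -1.68864, -0.2978)–(-2.38957, -1.15076, -0.2978)  len=0.8627
  (v16,v23,v20) [+-+] → (-1.7151, -1.68864, -0.2978)–(-0.59014, -2.58569, -0.2978)  len=1.4388
  (v22,v26,v23) [++-] → (0.335965, -1.6679, -0.2978)–(-0.420061, -1.84045, -0.2978)  len=0.7755
  (v23,v26,v27) [-+-] → (0.335965, -1.6679, -0.2978)–(1.17699, -1.47595, -0.2978)  len=0.8626
  (v23,v27,v20) [--+] → (0.250883, -2.39374, -0.2978)–(-0.59014, -2.58569, -0.2978)  len=0.8626
  (v20,v27,v24) [+-+] → (0.250883, -2.39374, -0.2978)–(1.65361, -2.07359, -0.2978)  len=1.4388
  (v26,v2,v27) [++-] → (1.51349, -0.777258, -0.2978)–(1.17699, -1.47595, -0.2978)  len=0.7755
  (v27,v2,v3) [-+-] → (1.51349, -0.777258, -0.2978)–(1.8878, 0, -0.2978)  len=0.8627
  (v27,v3,v24) [--+] → (2.02792, -1.29633, -0.2978)–(1.65361, -2.07359, -0.2978)  len=0.8627
  (v24,v3,v0) [+-+] → (2.02792, -1.29633, -0.2978)–(2.6522, 0, -0.2978)  len=1.4388

Chained into 2 loop(s):
  loop 1: 14 segments, perimeter = 11.4671
  loop 2: 14 segments, perimeter = 16.1105
Total perimeter = 27.578

loops=2 perimeter=27.578


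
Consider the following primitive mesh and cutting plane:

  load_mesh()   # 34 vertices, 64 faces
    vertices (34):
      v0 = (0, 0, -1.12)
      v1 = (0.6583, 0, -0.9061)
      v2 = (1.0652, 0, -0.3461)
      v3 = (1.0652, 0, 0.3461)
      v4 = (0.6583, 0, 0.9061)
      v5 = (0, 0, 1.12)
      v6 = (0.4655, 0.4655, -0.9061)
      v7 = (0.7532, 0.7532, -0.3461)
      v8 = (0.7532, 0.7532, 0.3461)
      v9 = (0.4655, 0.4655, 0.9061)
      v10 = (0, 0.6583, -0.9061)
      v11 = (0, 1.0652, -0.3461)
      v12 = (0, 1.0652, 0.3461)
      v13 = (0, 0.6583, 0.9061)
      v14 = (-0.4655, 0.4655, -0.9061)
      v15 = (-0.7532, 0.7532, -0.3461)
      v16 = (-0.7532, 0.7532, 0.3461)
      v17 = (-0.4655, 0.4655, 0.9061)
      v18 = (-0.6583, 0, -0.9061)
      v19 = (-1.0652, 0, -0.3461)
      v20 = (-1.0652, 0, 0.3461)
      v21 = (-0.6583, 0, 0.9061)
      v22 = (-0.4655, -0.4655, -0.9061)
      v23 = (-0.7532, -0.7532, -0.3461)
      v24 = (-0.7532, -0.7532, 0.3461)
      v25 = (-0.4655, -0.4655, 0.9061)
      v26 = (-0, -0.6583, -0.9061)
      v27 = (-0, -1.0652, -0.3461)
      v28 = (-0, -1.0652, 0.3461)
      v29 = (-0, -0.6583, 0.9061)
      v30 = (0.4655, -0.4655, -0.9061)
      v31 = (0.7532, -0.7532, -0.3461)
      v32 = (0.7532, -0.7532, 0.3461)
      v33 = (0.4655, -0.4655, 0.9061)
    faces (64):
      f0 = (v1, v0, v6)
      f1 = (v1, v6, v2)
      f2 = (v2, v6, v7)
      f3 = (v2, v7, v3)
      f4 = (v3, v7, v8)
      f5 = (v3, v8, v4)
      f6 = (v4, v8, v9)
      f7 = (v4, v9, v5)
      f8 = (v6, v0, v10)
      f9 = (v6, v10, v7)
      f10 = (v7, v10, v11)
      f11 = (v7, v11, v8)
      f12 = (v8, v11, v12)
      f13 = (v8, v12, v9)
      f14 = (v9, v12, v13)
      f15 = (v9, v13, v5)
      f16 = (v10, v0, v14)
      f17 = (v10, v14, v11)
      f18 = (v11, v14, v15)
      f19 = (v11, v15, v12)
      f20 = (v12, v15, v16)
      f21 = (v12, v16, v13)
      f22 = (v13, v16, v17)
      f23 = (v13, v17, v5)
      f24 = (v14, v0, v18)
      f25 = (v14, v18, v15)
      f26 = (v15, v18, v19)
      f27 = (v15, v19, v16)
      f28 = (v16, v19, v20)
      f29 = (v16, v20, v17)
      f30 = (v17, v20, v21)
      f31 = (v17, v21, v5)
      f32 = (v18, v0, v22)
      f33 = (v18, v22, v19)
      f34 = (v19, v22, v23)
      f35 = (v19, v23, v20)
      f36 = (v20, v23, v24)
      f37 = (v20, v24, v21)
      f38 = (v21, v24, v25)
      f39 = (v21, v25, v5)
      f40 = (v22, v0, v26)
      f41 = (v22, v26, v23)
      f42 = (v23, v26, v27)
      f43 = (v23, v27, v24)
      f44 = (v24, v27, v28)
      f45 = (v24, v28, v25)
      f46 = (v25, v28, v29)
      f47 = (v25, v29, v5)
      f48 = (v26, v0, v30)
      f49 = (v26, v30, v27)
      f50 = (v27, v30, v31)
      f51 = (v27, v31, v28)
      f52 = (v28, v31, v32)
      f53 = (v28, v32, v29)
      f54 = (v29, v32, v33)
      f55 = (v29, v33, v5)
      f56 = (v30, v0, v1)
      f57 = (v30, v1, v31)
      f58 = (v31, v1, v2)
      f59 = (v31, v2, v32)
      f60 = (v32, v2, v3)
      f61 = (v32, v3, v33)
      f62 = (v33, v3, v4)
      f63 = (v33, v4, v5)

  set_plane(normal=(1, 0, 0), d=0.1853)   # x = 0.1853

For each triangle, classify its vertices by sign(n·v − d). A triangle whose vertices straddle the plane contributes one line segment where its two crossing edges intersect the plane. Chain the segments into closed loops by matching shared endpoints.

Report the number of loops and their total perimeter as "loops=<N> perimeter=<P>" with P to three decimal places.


loops=1 perimeter=6.568

Straddling triangles (20 of 64):
  (v1,v0,v6) [+-+] → (0.1853, 0, -1.05979)–(0.1853, 0.1853, -1.03485)  len=0.1870
  (v4,v9,v5) [++-] → (0.1853, 0.1853, 1.03485)–(0.1853, 0, 1.05979)  len=0.1870
  (v6,v0,v10) [+--] → (0.1853, 0.1853, -1.03485)–(0.1853, 0.581553, -0.9061)  len=0.4166
  (v6,v10,v7) [+-+] → (0.1853, 0.581553, -0.9061)–(0.1853, 0.681647, -0.76833)  len=0.1703
  (v7,v10,v11) [+--] → (0.1853, 0.681647, -0.76833)–(0.1853, 0.988443, -0.3461)  len=0.5219
  (v7,v11,v8) [+-+] → (0.1853, 0.988443, -0.3461)–(0.1853, 0.988443, -0.175807)  len=0.1703
  (v8,v11,v12) [+--] → (0.1853, 0.988443, -0.175807)–(0.1853, 0.988443, 0.3461)  len=0.5219
  (v8,v12,v9) [+-+] → (0.1853, 0.988443, 0.3461)–(0.1853, 0.826479, 0.569017)  len=0.2755
  (v9,v12,v13) [+--] → (0.1853, 0.826479, 0.569017)–(0.1853, 0.581553, 0.9061)  len=0.4167
  (v9,v13,v5) [+--] → (0.1853, 0.581553, 0.9061)–(0.1853, 0.1853, 1.03485)  len=0.4166
  (v26,v0,v30) [--+] → (0.1853, -0.1853, -1.03485)–(0.1853, -0.581553, -0.9061)  len=0.4166
  (v26,v30,v27) [-+-] → (0.1853, -0.581553, -0.9061)–(0.1853, -0.826479, -0.569017)  len=0.4167
  (v27,v30,v31) [-++] → (0.1853, -0.826479, -0.569017)–(0.1853, -0.988443, -0.3461)  len=0.2755
  (v27,v31,v28) [-+-] → (0.1853, -0.988443, -0.3461)–(0.1853, -0.988443, 0.175807)  len=0.5219
  (v28,v31,v32) [-++] → (0.1853, -0.988443, 0.175807)–(0.1853, -0.988443, 0.3461)  len=0.1703
  (v28,v32,v29) [-+-] → (0.1853, -0.988443, 0.3461)–(0.1853, -0.681647, 0.76833)  len=0.5219
  (v29,v32,v33) [-++] → (0.1853, -0.681647, 0.76833)–(0.1853, -0.581553, 0.9061)  len=0.1703
  (v29,v33,v5) [-+-] → (0.1853, -0.581553, 0.9061)–(0.1853, -0.1853, 1.03485)  len=0.4166
  (v30,v0,v1) [+-+] → (0.1853, -0.1853, -1.03485)–(0.1853, 0, -1.05979)  len=0.1870
  (v33,v4,v5) [++-] → (0.1853, 0, 1.05979)–(0.1853, -0.1853, 1.03485)  len=0.1870

Chained into 1 loop(s):
  loop 1: 20 segments, perimeter = 6.5677
Total perimeter = 6.568


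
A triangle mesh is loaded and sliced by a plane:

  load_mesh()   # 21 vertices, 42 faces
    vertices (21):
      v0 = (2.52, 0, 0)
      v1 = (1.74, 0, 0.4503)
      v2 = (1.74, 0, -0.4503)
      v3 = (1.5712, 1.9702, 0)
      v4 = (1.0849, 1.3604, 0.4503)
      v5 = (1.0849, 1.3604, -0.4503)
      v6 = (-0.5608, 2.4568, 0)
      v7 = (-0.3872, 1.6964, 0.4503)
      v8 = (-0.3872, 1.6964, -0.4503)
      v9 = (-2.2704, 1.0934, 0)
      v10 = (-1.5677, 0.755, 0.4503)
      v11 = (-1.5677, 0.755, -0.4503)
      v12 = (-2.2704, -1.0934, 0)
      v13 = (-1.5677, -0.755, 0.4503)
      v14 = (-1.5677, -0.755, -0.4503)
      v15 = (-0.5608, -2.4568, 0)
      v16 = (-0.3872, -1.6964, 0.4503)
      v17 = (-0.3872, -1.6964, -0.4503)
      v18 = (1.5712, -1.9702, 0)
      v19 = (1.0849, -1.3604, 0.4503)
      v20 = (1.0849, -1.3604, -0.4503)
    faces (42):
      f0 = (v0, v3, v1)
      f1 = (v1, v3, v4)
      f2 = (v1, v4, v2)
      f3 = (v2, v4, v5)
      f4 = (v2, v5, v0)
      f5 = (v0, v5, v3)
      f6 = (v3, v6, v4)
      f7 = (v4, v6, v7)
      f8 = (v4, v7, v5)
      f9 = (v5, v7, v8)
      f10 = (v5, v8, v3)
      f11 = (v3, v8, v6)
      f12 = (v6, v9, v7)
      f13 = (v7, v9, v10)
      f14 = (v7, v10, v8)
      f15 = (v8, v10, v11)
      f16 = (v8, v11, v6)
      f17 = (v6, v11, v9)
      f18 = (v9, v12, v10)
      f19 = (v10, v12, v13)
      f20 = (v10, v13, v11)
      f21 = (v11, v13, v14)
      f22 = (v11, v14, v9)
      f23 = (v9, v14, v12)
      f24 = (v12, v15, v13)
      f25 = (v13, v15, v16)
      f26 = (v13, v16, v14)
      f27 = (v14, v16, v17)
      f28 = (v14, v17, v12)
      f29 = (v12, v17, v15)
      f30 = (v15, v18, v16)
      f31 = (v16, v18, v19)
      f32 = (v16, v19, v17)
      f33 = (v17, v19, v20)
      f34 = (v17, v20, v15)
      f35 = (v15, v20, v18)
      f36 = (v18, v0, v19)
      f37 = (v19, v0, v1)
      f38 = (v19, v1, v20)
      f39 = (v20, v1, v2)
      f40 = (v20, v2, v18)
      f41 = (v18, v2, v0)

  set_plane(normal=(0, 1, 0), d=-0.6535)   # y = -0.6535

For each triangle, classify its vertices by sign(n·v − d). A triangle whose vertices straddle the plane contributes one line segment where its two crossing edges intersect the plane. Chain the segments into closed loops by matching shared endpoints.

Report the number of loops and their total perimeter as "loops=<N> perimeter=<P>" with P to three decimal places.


Straddling triangles (12 of 42):
  (v9,v12,v10) [+-+] → (-2.2704, -0.6535, 0)–(-2.10316, -0.6535, 0.107167)  len=0.1986
  (v10,v12,v13) [+--] → (-2.10316, -0.6535, 0.107167)–(-1.5677, -0.6535, 0.4503)  len=0.6360
  (v10,v13,v11) [+-+] → (-1.5677, -0.6535, 0.4503)–(-1.5677, -0.6535, 0.389763)  len=0.0605
  (v11,v13,v14) [+--] → (-1.5677, -0.6535, 0.389763)–(-1.5677, -0.6535, -0.4503)  len=0.8401
  (v11,v14,v9) [+-+] → (-1.5677, -0.6535, -0.4503)–(-1.60629, -0.6535, -0.425573)  len=0.0458
  (v9,v14,v12) [+--] → (-1.60629, -0.6535, -0.425573)–(-2.2704, -0.6535, 0)  len=0.7888
  (v18,v0,v19) [-+-] → (2.20529, -0.6535, 0)–(1.83062, -0.6535, 0.216312)  len=0.4326
  (v19,v0,v1) [-++] → (1.83062, -0.6535, 0.216312)–(1.42531, -0.6535, 0.4503)  len=0.4680
  (v19,v1,v20) [-+-] → (1.42531, -0.6535, 0.4503)–(1.42531, -0.6535, 0.0176757)  len=0.4326
  (v20,v1,v2) [-++] → (1.42531, -0.6535, 0.0176757)–(1.42531, -0.6535, -0.4503)  len=0.4680
  (v20,v2,v18) [-+-] → (1.42531, -0.6535, -0.4503)–(1.68401, -0.6535, -0.300939)  len=0.2987
  (v18,v2,v0) [-++] → (1.68401, -0.6535, -0.300939)–(2.20529, -0.6535, 0)  len=0.6019

Chained into 2 loop(s):
  loop 1: 6 segments, perimeter = 2.5698
  loop 2: 6 segments, perimeter = 2.7019
Total perimeter = 5.272

loops=2 perimeter=5.272


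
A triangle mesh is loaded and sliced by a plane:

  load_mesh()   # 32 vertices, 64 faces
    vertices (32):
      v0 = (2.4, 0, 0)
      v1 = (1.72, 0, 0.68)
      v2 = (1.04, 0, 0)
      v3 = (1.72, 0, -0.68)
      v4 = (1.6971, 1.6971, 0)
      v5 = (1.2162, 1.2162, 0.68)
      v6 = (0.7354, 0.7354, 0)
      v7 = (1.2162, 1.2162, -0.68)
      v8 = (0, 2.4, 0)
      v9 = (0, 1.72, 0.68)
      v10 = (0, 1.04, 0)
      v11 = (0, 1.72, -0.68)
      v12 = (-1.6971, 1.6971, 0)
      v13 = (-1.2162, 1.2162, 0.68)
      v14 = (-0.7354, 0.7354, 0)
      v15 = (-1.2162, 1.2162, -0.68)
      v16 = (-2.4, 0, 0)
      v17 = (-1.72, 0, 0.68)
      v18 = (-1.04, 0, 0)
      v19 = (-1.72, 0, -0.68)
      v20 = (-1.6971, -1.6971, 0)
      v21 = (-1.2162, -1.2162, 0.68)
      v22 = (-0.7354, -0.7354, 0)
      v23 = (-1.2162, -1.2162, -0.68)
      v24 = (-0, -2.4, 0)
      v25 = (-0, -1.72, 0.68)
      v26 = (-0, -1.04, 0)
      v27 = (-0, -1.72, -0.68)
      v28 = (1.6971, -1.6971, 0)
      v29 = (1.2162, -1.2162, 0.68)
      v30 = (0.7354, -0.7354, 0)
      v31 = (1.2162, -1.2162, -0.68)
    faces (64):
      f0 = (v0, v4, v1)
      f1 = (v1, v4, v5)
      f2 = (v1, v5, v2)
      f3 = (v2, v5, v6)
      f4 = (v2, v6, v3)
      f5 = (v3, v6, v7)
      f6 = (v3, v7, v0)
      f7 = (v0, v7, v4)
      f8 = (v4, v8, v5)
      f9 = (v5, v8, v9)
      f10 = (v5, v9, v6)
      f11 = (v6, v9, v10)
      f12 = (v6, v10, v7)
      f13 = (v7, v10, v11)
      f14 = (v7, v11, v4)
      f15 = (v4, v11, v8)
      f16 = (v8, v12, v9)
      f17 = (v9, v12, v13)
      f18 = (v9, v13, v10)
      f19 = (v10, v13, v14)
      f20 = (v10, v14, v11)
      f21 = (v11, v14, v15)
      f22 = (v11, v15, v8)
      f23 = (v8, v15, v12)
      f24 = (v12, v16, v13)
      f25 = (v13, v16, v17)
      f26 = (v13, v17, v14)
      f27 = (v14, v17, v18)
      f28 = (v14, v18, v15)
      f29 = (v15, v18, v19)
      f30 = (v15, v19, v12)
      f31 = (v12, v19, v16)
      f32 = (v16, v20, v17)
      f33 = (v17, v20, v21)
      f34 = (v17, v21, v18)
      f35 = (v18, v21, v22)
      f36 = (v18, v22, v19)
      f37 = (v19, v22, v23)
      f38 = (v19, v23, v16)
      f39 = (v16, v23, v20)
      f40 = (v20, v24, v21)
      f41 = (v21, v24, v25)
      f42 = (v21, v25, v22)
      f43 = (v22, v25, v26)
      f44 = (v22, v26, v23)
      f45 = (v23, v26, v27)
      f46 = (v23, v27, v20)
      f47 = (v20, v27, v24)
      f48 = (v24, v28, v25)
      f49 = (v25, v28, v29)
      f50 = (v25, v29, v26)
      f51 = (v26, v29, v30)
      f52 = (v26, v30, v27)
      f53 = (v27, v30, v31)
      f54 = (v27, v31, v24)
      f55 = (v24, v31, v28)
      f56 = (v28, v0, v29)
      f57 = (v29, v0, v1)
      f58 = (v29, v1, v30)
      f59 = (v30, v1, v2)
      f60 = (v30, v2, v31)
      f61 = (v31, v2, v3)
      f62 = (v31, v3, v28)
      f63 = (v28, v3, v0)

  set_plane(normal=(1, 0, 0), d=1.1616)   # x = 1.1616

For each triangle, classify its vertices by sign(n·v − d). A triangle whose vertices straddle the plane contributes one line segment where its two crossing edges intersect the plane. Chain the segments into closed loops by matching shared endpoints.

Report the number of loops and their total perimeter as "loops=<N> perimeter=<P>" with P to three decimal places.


loops=1 perimeter=9.313

Straddling triangles (22 of 64):
  (v1,v5,v2) [++-] → (1.1616, 0.83933, 0.469285)–(1.1616, 0, 0.1216)  len=0.9085
  (v2,v5,v6) [-+-] → (1.1616, 0.83933, 0.469285)–(1.1616, 1.1616, 0.602779)  len=0.3488
  (v2,v6,v3) [--+] → (1.1616, 0.41707, -0.294349)–(1.1616, 0, -0.1216)  len=0.4514
  (v3,v6,v7) [+-+] → (1.1616, 0.41707, -0.294349)–(1.1616, 1.1616, -0.602779)  len=0.8059
  (v4,v8,v5) [+-+] → (1.1616, 1.91889, 0)–(1.1616, 1.26935, 0.649472)  len=0.9185
  (v5,v8,v9) [+--] → (1.1616, 1.26935, 0.649472)–(1.1616, 1.23882, 0.68)  len=0.0432
  (v5,v9,v6) [+--] → (1.1616, 1.23882, 0.68)–(1.1616, 1.1616, 0.602779)  len=0.1092
  (v6,v10,v7) [--+] → (1.1616, 1.20829, -0.649472)–(1.1616, 1.1616, -0.602779)  len=0.0660
  (v7,v10,v11) [+--] → (1.1616, 1.20829, -0.649472)–(1.1616, 1.23882, -0.68)  len=0.0432
  (v7,v11,v4) [+-+] → (1.1616, 1.23882, -0.68)–(1.1616, 1.70433, -0.214566)  len=0.6583
  (v4,v11,v8) [+--] → (1.1616, 1.70433, -0.214566)–(1.1616, 1.91889, 0)  len=0.3034
  (v24,v28,v25) [-+-] → (1.1616, -1.91889, 0)–(1.1616, -1.70433, 0.214566)  len=0.3034
  (v25,v28,v29) [-++] → (1.1616, -1.70433, 0.214566)–(1.1616, -1.23882, 0.68)  len=0.6583
  (v25,v29,v26) [-+-] → (1.1616, -1.23882, 0.68)–(1.1616, -1.20829, 0.649472)  len=0.0432
  (v26,v29,v30) [-+-] → (1.1616, -1.20829, 0.649472)–(1.1616, -1.1616, 0.602779)  len=0.0660
  (v27,v30,v31) [--+] → (1.1616, -1.1616, -0.602779)–(1.1616, -1.23882, -0.68)  len=0.1092
  (v27,v31,v24) [-+-] → (1.1616, -1.23882, -0.68)–(1.1616, -1.26935, -0.649472)  len=0.0432
  (v24,v31,v28) [-++] → (1.1616, -1.26935, -0.649472)–(1.1616, -1.91889, 0)  len=0.9185
  (v29,v1,v30) [++-] → (1.1616, -0.41707, 0.294349)–(1.1616, -1.1616, 0.602779)  len=0.8059
  (v30,v1,v2) [-+-] → (1.1616, -0.41707, 0.294349)–(1.1616, 0, 0.1216)  len=0.4514
  (v30,v2,v31) [--+] → (1.1616, -0.83933, -0.469285)–(1.1616, -1.1616, -0.602779)  len=0.3488
  (v31,v2,v3) [+-+] → (1.1616, -0.83933, -0.469285)–(1.1616, 0, -0.1216)  len=0.9085

Chained into 1 loop(s):
  loop 1: 22 segments, perimeter = 9.3130
Total perimeter = 9.313


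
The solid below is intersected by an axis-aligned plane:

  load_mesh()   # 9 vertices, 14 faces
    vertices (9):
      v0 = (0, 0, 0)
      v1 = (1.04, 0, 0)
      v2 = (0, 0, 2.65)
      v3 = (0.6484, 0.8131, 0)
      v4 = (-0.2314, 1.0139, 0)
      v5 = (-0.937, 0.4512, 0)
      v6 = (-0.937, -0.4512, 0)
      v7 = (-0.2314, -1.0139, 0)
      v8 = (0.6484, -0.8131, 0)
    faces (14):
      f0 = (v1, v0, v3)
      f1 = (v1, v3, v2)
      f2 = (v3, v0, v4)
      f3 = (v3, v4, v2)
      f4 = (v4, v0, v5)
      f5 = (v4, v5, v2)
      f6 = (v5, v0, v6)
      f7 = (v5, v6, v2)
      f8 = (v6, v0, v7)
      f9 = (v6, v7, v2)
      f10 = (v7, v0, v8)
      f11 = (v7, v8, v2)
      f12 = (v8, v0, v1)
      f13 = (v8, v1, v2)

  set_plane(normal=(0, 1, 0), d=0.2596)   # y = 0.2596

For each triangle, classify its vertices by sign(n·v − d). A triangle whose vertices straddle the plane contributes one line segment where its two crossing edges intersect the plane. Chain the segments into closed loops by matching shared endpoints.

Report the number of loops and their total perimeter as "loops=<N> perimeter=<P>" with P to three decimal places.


loops=1 perimeter=6.271

Straddling triangles (8 of 14):
  (v1,v0,v3) [--+] → (0.207016, 0.2596, 0)–(0.914973, 0.2596, 0)  len=0.7080
  (v1,v3,v2) [-+-] → (0.914973, 0.2596, 0)–(0.207016, 0.2596, 1.80393)  len=1.9379
  (v3,v0,v4) [+-+] → (0.207016, 0.2596, 0)–(-0.0592479, 0.2596, 0)  len=0.2663
  (v3,v4,v2) [++-] → (-0.0592479, 0.2596, 1.97149)–(0.207016, 0.2596, 1.80393)  len=0.3146
  (v4,v0,v5) [+-+] → (-0.0592479, 0.2596, 0)–(-0.539107, 0.2596, 0)  len=0.4799
  (v4,v5,v2) [++-] → (-0.539107, 0.2596, 1.12531)–(-0.0592479, 0.2596, 1.97149)  len=0.9728
  (v5,v0,v6) [+--] → (-0.539107, 0.2596, 0)–(-0.937, 0.2596, 0)  len=0.3979
  (v5,v6,v2) [+--] → (-0.937, 0.2596, 0)–(-0.539107, 0.2596, 1.12531)  len=1.1936

Chained into 1 loop(s):
  loop 1: 8 segments, perimeter = 6.2708
Total perimeter = 6.271


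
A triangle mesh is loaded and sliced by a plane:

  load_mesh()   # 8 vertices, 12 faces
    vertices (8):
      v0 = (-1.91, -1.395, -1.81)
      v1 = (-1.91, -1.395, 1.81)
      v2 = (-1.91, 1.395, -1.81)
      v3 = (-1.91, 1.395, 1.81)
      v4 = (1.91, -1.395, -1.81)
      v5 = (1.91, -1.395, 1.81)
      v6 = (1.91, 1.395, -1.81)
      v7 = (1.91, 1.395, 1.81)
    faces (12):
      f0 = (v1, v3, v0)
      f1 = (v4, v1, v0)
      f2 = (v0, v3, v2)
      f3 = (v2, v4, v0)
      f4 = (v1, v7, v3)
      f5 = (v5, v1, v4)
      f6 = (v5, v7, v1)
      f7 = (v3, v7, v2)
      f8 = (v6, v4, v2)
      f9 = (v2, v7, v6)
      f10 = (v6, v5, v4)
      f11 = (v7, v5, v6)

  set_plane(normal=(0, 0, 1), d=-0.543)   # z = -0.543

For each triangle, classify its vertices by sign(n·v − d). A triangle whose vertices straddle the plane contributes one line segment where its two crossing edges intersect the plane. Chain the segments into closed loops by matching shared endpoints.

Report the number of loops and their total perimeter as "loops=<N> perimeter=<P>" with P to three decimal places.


loops=1 perimeter=13.220

Straddling triangles (8 of 12):
  (v1,v3,v0) [++-] → (-1.91, -0.4185, -0.543)–(-1.91, -1.395, -0.543)  len=0.9765
  (v4,v1,v0) [-+-] → (0.573, -1.395, -0.543)–(-1.91, -1.395, -0.543)  len=2.4830
  (v0,v3,v2) [-+-] → (-1.91, -0.4185, -0.543)–(-1.91, 1.395, -0.543)  len=1.8135
  (v5,v1,v4) [++-] → (0.573, -1.395, -0.543)–(1.91, -1.395, -0.543)  len=1.3370
  (v3,v7,v2) [++-] → (-0.573, 1.395, -0.543)–(-1.91, 1.395, -0.543)  len=1.3370
  (v2,v7,v6) [-+-] → (-0.573, 1.395, -0.543)–(1.91, 1.395, -0.543)  len=2.4830
  (v6,v5,v4) [-+-] → (1.91, 0.4185, -0.543)–(1.91, -1.395, -0.543)  len=1.8135
  (v7,v5,v6) [++-] → (1.91, 0.4185, -0.543)–(1.91, 1.395, -0.543)  len=0.9765

Chained into 1 loop(s):
  loop 1: 8 segments, perimeter = 13.2200
Total perimeter = 13.220


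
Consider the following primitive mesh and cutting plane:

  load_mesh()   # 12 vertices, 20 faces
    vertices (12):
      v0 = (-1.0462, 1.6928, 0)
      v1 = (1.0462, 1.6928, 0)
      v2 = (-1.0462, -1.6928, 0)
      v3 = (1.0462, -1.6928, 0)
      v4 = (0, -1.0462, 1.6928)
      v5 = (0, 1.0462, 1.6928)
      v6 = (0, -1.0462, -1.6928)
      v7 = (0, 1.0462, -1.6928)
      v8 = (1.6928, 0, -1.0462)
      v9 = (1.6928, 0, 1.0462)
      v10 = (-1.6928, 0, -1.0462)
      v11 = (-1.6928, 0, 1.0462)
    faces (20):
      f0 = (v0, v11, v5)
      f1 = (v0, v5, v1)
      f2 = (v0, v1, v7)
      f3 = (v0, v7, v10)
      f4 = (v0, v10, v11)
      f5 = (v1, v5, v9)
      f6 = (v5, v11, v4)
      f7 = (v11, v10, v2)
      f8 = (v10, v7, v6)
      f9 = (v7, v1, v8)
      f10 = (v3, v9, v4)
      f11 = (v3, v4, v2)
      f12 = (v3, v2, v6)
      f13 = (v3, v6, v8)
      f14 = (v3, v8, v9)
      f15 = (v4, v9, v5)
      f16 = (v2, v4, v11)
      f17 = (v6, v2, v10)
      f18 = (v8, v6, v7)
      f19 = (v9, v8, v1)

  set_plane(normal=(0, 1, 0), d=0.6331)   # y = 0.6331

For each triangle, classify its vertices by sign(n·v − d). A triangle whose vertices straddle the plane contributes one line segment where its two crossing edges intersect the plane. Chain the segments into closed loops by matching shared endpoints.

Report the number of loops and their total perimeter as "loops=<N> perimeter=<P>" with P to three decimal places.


loops=1 perimeter=9.909

Straddling triangles (10 of 20):
  (v0,v11,v5) [+-+] → (-1.45097, 0.6331, 0.654926)–(-0.668415, 0.6331, 1.43749)  len=1.1067
  (v0,v7,v10) [++-] → (-0.668415, 0.6331, -1.43749)–(-1.45097, 0.6331, -0.654926)  len=1.1067
  (v0,v10,v11) [+--] → (-1.45097, 0.6331, -0.654926)–(-1.45097, 0.6331, 0.654926)  len=1.3099
  (v1,v5,v9) [++-] → (0.668415, 0.6331, 1.43749)–(1.45097, 0.6331, 0.654926)  len=1.1067
  (v5,v11,v4) [+--] → (-0.668415, 0.6331, 1.43749)–(0, 0.6331, 1.6928)  len=0.7155
  (v10,v7,v6) [-+-] → (-0.668415, 0.6331, -1.43749)–(0, 0.6331, -1.6928)  len=0.7155
  (v7,v1,v8) [++-] → (1.45097, 0.6331, -0.654926)–(0.668415, 0.6331, -1.43749)  len=1.1067
  (v4,v9,v5) [--+] → (0.668415, 0.6331, 1.43749)–(0, 0.6331, 1.6928)  len=0.7155
  (v8,v6,v7) [--+] → (0, 0.6331, -1.6928)–(0.668415, 0.6331, -1.43749)  len=0.7155
  (v9,v8,v1) [--+] → (1.45097, 0.6331, -0.654926)–(1.45097, 0.6331, 0.654926)  len=1.3099

Chained into 1 loop(s):
  loop 1: 10 segments, perimeter = 9.9086
Total perimeter = 9.909


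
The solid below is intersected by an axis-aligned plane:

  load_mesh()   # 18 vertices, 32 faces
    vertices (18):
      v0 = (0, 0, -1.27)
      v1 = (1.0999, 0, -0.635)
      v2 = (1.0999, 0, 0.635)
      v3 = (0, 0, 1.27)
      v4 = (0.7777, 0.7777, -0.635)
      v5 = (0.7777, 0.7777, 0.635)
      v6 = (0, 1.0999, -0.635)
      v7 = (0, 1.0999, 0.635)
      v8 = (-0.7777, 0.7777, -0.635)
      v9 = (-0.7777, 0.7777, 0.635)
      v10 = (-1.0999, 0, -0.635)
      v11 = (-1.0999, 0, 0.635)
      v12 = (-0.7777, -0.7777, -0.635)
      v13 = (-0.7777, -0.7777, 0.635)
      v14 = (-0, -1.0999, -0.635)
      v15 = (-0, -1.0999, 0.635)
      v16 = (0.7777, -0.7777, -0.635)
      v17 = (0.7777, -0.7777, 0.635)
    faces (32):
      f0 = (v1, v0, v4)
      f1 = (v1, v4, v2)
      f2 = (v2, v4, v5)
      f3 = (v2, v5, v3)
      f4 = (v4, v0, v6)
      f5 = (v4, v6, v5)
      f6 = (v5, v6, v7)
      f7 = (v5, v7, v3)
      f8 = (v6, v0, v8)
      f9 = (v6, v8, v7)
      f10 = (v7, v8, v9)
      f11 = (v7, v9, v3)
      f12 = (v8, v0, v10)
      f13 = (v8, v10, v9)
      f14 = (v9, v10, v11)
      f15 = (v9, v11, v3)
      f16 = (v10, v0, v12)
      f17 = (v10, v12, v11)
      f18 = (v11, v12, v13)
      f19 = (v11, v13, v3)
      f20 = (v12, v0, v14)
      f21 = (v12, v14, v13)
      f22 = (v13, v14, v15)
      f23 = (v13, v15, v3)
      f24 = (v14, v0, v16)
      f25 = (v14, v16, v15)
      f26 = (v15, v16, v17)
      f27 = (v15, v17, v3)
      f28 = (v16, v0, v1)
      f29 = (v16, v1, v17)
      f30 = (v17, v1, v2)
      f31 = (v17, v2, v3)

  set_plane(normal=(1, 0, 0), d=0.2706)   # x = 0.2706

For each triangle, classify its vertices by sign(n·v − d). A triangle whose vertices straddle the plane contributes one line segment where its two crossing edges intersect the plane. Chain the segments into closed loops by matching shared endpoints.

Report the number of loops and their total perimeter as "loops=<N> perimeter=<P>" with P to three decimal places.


Straddling triangles (12 of 32):
  (v1,v0,v4) [+-+] → (0.2706, 0, -1.11378)–(0.2706, 0.2706, -1.04905)  len=0.2782
  (v2,v5,v3) [++-] → (0.2706, 0.2706, 1.04905)–(0.2706, 0, 1.11378)  len=0.2782
  (v4,v0,v6) [+--] → (0.2706, 0.2706, -1.04905)–(0.2706, 0.987791, -0.635)  len=0.8281
  (v4,v6,v5) [+-+] → (0.2706, 0.987791, -0.635)–(0.2706, 0.987791, -0.193105)  len=0.4419
  (v5,v6,v7) [+--] → (0.2706, 0.987791, -0.193105)–(0.2706, 0.987791, 0.635)  len=0.8281
  (v5,v7,v3) [+--] → (0.2706, 0.987791, 0.635)–(0.2706, 0.2706, 1.04905)  len=0.8281
  (v14,v0,v16) [--+] → (0.2706, -0.2706, -1.04905)–(0.2706, -0.987791, -0.635)  len=0.8281
  (v14,v16,v15) [-+-] → (0.2706, -0.987791, -0.635)–(0.2706, -0.987791, 0.193105)  len=0.8281
  (v15,v16,v17) [-++] → (0.2706, -0.987791, 0.193105)–(0.2706, -0.987791, 0.635)  len=0.4419
  (v15,v17,v3) [-+-] → (0.2706, -0.987791, 0.635)–(0.2706, -0.2706, 1.04905)  len=0.8281
  (v16,v0,v1) [+-+] → (0.2706, -0.2706, -1.04905)–(0.2706, 0, -1.11378)  len=0.2782
  (v17,v2,v3) [++-] → (0.2706, 0, 1.11378)–(0.2706, -0.2706, 1.04905)  len=0.2782

Chained into 1 loop(s):
  loop 1: 12 segments, perimeter = 6.9655
Total perimeter = 6.965

loops=1 perimeter=6.965
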